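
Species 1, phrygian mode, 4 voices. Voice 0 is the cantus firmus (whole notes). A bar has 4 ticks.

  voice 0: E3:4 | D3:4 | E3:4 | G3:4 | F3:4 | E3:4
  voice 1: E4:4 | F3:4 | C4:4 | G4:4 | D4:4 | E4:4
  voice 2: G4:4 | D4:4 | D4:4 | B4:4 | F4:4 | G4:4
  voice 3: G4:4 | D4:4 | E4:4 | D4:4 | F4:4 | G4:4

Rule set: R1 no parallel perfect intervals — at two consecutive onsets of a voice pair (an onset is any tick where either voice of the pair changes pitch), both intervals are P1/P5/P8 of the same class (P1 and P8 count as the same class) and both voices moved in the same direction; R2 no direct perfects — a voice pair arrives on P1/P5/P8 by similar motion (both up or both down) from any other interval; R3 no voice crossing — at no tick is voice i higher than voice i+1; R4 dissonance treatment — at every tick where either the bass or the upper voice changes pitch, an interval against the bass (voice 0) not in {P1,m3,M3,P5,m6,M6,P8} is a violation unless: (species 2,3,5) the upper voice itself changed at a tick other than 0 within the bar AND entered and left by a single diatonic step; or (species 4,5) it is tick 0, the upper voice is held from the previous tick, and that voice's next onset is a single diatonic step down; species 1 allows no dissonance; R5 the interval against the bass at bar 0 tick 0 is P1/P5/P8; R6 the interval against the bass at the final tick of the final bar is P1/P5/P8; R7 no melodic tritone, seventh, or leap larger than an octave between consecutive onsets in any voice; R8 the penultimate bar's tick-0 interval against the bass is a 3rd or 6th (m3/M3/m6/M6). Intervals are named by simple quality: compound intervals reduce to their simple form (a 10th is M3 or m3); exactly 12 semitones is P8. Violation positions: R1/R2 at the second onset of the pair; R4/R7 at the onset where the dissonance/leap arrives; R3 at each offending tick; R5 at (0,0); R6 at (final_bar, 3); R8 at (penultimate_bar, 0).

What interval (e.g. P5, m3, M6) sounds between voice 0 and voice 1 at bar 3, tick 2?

P8

voice 0=G3 voice 1=G4 -> P8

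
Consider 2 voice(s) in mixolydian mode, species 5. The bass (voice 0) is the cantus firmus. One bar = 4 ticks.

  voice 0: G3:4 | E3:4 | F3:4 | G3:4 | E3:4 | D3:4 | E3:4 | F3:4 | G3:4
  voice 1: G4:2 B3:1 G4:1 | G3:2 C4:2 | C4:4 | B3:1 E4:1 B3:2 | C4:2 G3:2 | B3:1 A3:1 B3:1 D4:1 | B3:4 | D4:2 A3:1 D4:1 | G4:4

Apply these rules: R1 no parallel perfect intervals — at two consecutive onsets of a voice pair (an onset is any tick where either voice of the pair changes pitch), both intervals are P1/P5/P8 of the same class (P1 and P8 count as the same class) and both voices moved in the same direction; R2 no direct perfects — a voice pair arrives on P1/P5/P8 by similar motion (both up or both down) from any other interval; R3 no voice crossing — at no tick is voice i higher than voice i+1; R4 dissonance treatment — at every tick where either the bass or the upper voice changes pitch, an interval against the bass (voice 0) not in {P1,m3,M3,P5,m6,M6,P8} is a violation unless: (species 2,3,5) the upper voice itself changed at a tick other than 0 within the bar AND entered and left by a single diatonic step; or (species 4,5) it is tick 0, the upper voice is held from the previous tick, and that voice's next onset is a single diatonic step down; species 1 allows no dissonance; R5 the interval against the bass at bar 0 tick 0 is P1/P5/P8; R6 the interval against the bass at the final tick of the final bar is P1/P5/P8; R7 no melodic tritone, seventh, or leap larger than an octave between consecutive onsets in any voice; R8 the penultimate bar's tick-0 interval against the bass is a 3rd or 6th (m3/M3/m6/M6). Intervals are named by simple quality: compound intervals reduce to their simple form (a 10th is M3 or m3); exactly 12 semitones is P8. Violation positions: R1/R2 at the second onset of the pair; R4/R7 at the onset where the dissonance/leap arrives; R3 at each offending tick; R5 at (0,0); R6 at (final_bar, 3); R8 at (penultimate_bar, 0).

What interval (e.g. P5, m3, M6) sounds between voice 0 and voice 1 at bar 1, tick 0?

voice 0=E3 voice 1=G3 -> m3

m3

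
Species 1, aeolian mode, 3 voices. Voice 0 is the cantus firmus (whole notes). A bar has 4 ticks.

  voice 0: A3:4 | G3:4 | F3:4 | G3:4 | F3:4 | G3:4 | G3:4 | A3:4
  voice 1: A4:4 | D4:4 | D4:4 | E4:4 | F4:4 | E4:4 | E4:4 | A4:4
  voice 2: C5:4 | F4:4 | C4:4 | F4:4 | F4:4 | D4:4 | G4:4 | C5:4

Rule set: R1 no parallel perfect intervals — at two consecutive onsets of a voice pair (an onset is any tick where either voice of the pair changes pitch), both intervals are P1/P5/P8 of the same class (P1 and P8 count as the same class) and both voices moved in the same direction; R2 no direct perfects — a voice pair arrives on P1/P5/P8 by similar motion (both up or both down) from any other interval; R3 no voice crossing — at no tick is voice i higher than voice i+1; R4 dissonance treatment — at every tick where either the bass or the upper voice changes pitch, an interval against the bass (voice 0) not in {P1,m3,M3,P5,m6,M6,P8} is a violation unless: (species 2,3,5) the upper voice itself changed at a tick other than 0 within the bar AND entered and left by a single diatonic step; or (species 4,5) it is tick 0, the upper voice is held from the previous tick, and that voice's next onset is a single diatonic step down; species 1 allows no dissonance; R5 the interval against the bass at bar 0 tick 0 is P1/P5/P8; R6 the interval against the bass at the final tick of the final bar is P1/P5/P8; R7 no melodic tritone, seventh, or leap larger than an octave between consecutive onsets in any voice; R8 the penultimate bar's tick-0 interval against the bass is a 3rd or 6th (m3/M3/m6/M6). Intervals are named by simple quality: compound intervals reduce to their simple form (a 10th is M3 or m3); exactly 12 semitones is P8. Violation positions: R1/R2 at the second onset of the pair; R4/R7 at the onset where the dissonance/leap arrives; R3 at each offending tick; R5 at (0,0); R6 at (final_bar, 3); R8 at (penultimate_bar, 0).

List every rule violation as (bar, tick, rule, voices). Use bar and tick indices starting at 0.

bar 0: v0=A3 v1=A4 v2=C5 downbeat m3
bar 1: v0=G3 v1=D4 v2=F4 downbeat m7
bar 2: v0=F3 v1=D4 v2=C4 downbeat P5
bar 3: v0=G3 v1=E4 v2=F4 downbeat m7
bar 4: v0=F3 v1=F4 v2=F4 downbeat P8
bar 5: v0=G3 v1=E4 v2=D4 downbeat P5
bar 6: v0=G3 v1=E4 v2=G4 downbeat P8
bar 7: v0=A3 v1=A4 v2=C5 downbeat m3
  -> R5 @ bar 0 tick 0 v(0, 2): opens on m3
  -> R2 @ bar 1 tick 0 v(0, 1): A3/A4 P8 -> G3/D4 P5 similar
  -> R4 @ bar 1 tick 0 v(0, 2): G3/F4 m7 untreated
  -> R2 @ bar 2 tick 0 v(0, 2): G3/F4 m7 -> F3/C4 P5 similar
  -> R3 @ bar 2 tick 0 v(1, 2): D4 above C4
  -> R3 @ bar 2 tick 1 v(1, 2): D4 above C4
  -> R3 @ bar 2 tick 2 v(1, 2): D4 above C4
  -> R3 @ bar 2 tick 3 v(1, 2): D4 above C4
  -> R4 @ bar 3 tick 0 v(0, 2): G3/F4 m7 untreated
  -> R3 @ bar 5 tick 0 v(1, 2): E4 above D4
  -> R3 @ bar 5 tick 1 v(1, 2): E4 above D4
  -> R3 @ bar 5 tick 2 v(1, 2): E4 above D4
  -> R3 @ bar 5 tick 3 v(1, 2): E4 above D4
  -> R8 @ bar 6 tick 0 v(0, 2): penult P8 not 3rd/6th
  -> R2 @ bar 7 tick 0 v(0, 1): G3/E4 M6 -> A3/A4 P8 similar
  -> R6 @ bar 7 tick 3 v(0, 2): closes on m3

(0, 0, R5, (0, 2))
(1, 0, R2, (0, 1))
(1, 0, R4, (0, 2))
(2, 0, R2, (0, 2))
(2, 0, R3, (1, 2))
(2, 1, R3, (1, 2))
(2, 2, R3, (1, 2))
(2, 3, R3, (1, 2))
(3, 0, R4, (0, 2))
(5, 0, R3, (1, 2))
(5, 1, R3, (1, 2))
(5, 2, R3, (1, 2))
(5, 3, R3, (1, 2))
(6, 0, R8, (0, 2))
(7, 0, R2, (0, 1))
(7, 3, R6, (0, 2))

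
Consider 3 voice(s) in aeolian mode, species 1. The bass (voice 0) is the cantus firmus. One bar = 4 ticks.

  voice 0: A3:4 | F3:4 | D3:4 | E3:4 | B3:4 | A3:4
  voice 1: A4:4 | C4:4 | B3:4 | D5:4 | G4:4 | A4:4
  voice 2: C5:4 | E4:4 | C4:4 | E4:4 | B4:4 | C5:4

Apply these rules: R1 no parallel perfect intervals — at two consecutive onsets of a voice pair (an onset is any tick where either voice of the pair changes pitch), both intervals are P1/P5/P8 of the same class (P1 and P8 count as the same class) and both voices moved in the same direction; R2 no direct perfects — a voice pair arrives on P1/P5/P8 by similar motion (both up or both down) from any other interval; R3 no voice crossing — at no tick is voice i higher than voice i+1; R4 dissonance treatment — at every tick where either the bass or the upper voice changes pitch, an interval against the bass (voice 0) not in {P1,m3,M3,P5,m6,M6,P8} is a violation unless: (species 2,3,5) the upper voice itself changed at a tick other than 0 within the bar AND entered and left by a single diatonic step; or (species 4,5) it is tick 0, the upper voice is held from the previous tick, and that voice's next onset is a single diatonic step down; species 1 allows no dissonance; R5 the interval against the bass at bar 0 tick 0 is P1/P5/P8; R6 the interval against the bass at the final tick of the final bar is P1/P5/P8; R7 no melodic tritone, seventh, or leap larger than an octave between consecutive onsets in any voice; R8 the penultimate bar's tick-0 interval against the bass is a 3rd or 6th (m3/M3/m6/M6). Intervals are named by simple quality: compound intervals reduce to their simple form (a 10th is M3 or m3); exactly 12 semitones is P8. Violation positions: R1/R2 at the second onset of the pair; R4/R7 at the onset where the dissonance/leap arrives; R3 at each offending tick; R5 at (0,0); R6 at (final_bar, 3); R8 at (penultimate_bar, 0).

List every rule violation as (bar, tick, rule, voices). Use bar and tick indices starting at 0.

bar 0: v0=A3 v1=A4 v2=C5 downbeat m3
bar 1: v0=F3 v1=C4 v2=E4 downbeat M7
bar 2: v0=D3 v1=B3 v2=C4 downbeat m7
bar 3: v0=E3 v1=D5 v2=E4 downbeat P8
bar 4: v0=B3 v1=G4 v2=B4 downbeat P8
bar 5: v0=A3 v1=A4 v2=C5 downbeat m3
  -> R5 @ bar 0 tick 0 v(0, 2): opens on m3
  -> R2 @ bar 1 tick 0 v(0, 1): A3/A4 P8 -> F3/C4 P5 similar
  -> R4 @ bar 1 tick 0 v(0, 2): F3/E4 M7 untreated
  -> R4 @ bar 2 tick 0 v(0, 2): D3/C4 m7 untreated
  -> R2 @ bar 3 tick 0 v(0, 2): D3/C4 m7 -> E3/E4 P8 similar
  -> R3 @ bar 3 tick 0 v(1, 2): D5 above E4
  -> R4 @ bar 3 tick 0 v(0, 1): E3/D5 m7 untreated
  -> R7 @ bar 3 tick 0 v(1,): B3->D5 leap 15st
  -> R3 @ bar 3 tick 1 v(1, 2): D5 above E4
  -> R3 @ bar 3 tick 2 v(1, 2): D5 above E4
  -> R3 @ bar 3 tick 3 v(1, 2): D5 above E4
  -> R1 @ bar 4 tick 0 v(0, 2): E3/E4 P8 -> B3/B4 P8 similar
  -> R8 @ bar 4 tick 0 v(0, 2): penult P8 not 3rd/6th
  -> R6 @ bar 5 tick 3 v(0, 2): closes on m3

(0, 0, R5, (0, 2))
(1, 0, R2, (0, 1))
(1, 0, R4, (0, 2))
(2, 0, R4, (0, 2))
(3, 0, R2, (0, 2))
(3, 0, R3, (1, 2))
(3, 0, R4, (0, 1))
(3, 0, R7, (1,))
(3, 1, R3, (1, 2))
(3, 2, R3, (1, 2))
(3, 3, R3, (1, 2))
(4, 0, R1, (0, 2))
(4, 0, R8, (0, 2))
(5, 3, R6, (0, 2))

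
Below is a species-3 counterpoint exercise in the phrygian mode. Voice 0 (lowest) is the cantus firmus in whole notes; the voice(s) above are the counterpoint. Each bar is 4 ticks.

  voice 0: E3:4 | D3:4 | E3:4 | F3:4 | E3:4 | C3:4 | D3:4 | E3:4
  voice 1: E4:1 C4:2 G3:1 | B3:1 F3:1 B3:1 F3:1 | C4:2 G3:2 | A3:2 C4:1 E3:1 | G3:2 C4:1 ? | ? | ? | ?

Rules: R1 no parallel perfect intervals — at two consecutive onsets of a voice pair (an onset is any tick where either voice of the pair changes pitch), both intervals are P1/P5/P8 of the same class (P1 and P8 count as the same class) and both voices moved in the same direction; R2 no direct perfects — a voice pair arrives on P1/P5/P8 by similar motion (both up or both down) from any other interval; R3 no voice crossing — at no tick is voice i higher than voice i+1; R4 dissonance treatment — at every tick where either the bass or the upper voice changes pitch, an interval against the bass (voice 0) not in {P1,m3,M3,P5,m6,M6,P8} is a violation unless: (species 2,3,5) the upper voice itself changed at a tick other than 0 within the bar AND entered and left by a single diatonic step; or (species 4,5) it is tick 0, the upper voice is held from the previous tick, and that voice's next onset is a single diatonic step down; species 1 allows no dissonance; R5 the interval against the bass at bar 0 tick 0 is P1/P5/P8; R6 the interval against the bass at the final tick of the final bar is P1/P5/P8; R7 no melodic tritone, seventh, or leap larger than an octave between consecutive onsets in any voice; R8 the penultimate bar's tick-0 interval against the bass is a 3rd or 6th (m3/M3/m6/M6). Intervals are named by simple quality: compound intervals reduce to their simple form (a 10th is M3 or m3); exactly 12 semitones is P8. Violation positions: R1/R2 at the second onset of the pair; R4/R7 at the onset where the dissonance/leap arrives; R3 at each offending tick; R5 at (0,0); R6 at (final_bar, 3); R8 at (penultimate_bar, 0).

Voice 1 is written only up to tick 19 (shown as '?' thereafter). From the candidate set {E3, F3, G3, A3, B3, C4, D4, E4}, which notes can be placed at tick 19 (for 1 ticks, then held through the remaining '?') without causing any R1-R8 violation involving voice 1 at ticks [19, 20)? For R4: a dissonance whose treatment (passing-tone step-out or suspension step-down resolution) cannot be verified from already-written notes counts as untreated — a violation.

{B3, C4, E3, E4, G3}

E3: legal
F3: violates R4
G3: legal
A3: violates R4
B3: legal
C4: legal
D4: violates R4
E4: legal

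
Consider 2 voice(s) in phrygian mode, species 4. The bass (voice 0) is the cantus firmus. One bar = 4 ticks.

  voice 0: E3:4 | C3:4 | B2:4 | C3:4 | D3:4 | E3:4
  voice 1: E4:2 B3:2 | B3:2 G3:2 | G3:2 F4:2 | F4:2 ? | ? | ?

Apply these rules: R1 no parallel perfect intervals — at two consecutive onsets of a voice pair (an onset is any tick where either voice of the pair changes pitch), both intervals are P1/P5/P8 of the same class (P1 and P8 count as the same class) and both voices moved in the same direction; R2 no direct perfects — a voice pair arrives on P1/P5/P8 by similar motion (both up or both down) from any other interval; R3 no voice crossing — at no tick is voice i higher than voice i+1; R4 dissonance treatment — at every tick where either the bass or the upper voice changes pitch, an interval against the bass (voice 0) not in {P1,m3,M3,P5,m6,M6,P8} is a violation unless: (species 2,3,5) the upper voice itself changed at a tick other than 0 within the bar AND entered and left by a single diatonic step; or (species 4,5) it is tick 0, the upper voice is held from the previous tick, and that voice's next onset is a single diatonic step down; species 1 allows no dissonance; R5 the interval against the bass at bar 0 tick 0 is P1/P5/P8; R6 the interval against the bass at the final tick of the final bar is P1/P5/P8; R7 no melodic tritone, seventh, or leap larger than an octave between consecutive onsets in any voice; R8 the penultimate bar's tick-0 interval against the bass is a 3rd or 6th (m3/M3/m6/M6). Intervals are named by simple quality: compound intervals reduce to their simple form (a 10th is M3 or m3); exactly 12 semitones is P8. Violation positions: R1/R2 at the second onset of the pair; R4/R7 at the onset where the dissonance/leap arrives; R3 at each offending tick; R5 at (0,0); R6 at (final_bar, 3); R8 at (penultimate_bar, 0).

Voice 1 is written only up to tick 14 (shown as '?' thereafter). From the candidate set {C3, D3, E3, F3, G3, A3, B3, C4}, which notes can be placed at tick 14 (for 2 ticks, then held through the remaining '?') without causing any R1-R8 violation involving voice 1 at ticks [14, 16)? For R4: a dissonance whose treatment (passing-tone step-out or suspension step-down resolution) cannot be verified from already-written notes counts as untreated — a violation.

C3: violates R7
D3: violates R4,R7
E3: violates R7
F3: violates R4
G3: violates R7
A3: legal
B3: violates R4,R7
C4: legal

{A3, C4}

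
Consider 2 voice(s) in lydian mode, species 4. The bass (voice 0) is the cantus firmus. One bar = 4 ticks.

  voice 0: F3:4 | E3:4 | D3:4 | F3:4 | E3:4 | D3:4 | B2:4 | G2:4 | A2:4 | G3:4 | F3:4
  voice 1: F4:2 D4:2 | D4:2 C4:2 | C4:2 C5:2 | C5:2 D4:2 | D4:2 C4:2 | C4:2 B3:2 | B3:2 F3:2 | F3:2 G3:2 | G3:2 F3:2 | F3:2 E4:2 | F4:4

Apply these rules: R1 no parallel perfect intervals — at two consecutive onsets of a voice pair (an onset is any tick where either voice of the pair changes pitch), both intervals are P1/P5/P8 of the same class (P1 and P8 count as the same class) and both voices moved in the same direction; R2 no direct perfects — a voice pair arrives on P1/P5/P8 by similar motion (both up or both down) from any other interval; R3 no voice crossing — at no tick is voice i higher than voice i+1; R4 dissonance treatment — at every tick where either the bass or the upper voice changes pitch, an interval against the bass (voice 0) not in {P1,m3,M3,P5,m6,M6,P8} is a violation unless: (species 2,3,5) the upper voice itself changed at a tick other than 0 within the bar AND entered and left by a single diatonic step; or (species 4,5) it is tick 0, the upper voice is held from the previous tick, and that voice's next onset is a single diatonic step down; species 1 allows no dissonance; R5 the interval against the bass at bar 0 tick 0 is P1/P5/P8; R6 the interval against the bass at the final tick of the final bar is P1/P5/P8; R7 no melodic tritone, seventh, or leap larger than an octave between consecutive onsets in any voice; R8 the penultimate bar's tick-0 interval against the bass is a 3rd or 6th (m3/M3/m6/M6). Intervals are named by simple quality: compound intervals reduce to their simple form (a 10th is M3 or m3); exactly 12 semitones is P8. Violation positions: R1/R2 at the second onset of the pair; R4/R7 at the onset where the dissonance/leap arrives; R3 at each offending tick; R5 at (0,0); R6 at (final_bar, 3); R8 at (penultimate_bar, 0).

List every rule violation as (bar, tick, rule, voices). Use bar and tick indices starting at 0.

(2, 0, R4, (0, 1))
(2, 2, R4, (0, 1))
(3, 2, R7, (1,))
(6, 2, R4, (0, 1))
(6, 2, R7, (1,))
(7, 0, R4, (0, 1))
(9, 0, R3, (0, 1))
(9, 0, R4, (0, 1))
(9, 0, R7, (0,))
(9, 0, R8, (0, 1))
(9, 1, R3, (0, 1))
(9, 2, R7, (1,))

bar 0: v0=F3 v1=F4 downbeat P8
bar 1: v0=E3 v1=D4 downbeat m7
bar 2: v0=D3 v1=C4 downbeat m7
bar 3: v0=F3 v1=C5 downbeat P5
bar 4: v0=E3 v1=D4 downbeat m7
bar 5: v0=D3 v1=C4 downbeat m7
bar 6: v0=B2 v1=B3 downbeat P8
bar 7: v0=G2 v1=F3 downbeat m7
bar 8: v0=A2 v1=G3 downbeat m7
bar 9: v0=G3 v1=F3 downbeat M2
bar 10: v0=F3 v1=F4 downbeat P8
  -> R4 @ bar 2 tick 0 v(0, 1): D3/C4 m7 untreated
  -> R4 @ bar 2 tick 2 v(0, 1): D3/C5 m7 untreated
  -> R7 @ bar 3 tick 2 v(1,): C5->D4 leap 10st
  -> R4 @ bar 6 tick 2 v(0, 1): B2/F3 TT untreated
  -> R7 @ bar 6 tick 2 v(1,): B3->F3 leap 6st
  -> R4 @ bar 7 tick 0 v(0, 1): G2/F3 m7 untreated
  -> R3 @ bar 9 tick 0 v(0, 1): G3 above F3
  -> R4 @ bar 9 tick 0 v(0, 1): G3/F3 M2 untreated
  -> R7 @ bar 9 tick 0 v(0,): A2->G3 leap 10st
  -> R8 @ bar 9 tick 0 v(0, 1): penult M2 not 3rd/6th
  -> R3 @ bar 9 tick 1 v(0, 1): G3 above F3
  -> R7 @ bar 9 tick 2 v(1,): F3->E4 leap 11st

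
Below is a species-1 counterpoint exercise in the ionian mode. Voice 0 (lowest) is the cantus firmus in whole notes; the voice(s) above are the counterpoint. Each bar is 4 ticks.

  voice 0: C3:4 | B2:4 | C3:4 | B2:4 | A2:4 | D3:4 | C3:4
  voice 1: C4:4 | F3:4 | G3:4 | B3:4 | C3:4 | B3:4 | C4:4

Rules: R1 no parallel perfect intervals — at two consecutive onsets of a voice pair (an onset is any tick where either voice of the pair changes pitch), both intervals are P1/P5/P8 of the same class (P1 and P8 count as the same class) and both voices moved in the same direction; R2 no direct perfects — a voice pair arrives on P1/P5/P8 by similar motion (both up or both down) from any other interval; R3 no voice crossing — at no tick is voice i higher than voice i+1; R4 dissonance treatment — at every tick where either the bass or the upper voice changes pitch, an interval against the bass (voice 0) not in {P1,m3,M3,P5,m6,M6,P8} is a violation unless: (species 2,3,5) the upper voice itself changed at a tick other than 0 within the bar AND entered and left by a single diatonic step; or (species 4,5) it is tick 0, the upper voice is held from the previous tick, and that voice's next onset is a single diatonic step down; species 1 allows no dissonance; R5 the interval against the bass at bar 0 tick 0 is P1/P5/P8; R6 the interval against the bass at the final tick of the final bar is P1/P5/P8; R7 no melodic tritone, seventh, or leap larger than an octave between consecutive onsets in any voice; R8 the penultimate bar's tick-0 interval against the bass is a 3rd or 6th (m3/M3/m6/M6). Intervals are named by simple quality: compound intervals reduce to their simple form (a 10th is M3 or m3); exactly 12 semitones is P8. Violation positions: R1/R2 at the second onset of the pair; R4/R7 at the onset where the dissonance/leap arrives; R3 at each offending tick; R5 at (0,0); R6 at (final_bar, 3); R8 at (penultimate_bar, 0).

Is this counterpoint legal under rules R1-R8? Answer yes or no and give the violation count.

No (4 violations)

bar 0: v0=C3 v1=C4 (P8)
bar 1: v0=B2 v1=F3 (TT)
bar 2: v0=C3 v1=G3 (P5)
bar 3: v0=B2 v1=B3 (P8)
bar 4: v0=A2 v1=C3 (m3)
bar 5: v0=D3 v1=B3 (M6)
bar 6: v0=C3 v1=C4 (P8)
  R4 @ bar1.0: B2/F3 TT untreated
  R2 @ bar2.0: B2/F3 TT -> C3/G3 P5 similar
  R7 @ bar4.0: B3->C3 leap 11st
  R7 @ bar5.0: C3->B3 leap 11st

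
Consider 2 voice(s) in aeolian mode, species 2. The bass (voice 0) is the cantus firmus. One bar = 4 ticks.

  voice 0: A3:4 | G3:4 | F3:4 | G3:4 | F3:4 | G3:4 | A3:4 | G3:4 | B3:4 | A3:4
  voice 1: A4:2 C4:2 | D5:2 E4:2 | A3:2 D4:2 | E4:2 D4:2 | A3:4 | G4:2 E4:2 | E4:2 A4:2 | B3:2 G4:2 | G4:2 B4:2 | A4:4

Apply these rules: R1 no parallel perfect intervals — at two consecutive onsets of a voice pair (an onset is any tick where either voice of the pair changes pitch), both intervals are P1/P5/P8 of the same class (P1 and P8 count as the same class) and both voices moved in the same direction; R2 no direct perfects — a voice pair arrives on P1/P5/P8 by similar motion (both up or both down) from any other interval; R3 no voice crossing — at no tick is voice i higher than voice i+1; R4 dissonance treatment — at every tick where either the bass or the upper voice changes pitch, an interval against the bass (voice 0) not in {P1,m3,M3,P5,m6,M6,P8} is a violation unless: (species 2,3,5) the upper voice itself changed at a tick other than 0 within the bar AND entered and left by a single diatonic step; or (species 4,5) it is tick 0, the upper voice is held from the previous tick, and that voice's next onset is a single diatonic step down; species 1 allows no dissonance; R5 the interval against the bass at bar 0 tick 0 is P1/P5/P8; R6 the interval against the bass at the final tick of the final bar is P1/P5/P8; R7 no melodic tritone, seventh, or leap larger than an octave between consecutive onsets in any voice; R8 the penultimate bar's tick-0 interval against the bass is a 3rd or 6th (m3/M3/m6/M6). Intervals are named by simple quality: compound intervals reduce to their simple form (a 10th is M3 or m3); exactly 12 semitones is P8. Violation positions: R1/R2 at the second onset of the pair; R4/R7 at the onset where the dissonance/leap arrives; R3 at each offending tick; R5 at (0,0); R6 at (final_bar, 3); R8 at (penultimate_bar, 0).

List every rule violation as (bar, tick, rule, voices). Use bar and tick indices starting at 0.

bar 0: v0=A3 v1=A4 downbeat P8
bar 1: v0=G3 v1=D5 downbeat P5
bar 2: v0=F3 v1=A3 downbeat M3
bar 3: v0=G3 v1=E4 downbeat M6
bar 4: v0=F3 v1=A3 downbeat M3
bar 5: v0=G3 v1=G4 downbeat P8
bar 6: v0=A3 v1=E4 downbeat P5
bar 7: v0=G3 v1=B3 downbeat M3
bar 8: v0=B3 v1=G4 downbeat m6
bar 9: v0=A3 v1=A4 downbeat P8
  -> R7 @ bar 1 tick 0 v(1,): C4->D5 leap 14st
  -> R7 @ bar 1 tick 2 v(1,): D5->E4 leap 10st
  -> R2 @ bar 5 tick 0 v(0, 1): F3/A3 M3 -> G3/G4 P8 similar
  -> R7 @ bar 5 tick 0 v(1,): A3->G4 leap 10st
  -> R7 @ bar 7 tick 0 v(1,): A4->B3 leap 10st
  -> R1 @ bar 9 tick 0 v(0, 1): B3/B4 P8 -> A3/A4 P8 similar

(1, 0, R7, (1,))
(1, 2, R7, (1,))
(5, 0, R2, (0, 1))
(5, 0, R7, (1,))
(7, 0, R7, (1,))
(9, 0, R1, (0, 1))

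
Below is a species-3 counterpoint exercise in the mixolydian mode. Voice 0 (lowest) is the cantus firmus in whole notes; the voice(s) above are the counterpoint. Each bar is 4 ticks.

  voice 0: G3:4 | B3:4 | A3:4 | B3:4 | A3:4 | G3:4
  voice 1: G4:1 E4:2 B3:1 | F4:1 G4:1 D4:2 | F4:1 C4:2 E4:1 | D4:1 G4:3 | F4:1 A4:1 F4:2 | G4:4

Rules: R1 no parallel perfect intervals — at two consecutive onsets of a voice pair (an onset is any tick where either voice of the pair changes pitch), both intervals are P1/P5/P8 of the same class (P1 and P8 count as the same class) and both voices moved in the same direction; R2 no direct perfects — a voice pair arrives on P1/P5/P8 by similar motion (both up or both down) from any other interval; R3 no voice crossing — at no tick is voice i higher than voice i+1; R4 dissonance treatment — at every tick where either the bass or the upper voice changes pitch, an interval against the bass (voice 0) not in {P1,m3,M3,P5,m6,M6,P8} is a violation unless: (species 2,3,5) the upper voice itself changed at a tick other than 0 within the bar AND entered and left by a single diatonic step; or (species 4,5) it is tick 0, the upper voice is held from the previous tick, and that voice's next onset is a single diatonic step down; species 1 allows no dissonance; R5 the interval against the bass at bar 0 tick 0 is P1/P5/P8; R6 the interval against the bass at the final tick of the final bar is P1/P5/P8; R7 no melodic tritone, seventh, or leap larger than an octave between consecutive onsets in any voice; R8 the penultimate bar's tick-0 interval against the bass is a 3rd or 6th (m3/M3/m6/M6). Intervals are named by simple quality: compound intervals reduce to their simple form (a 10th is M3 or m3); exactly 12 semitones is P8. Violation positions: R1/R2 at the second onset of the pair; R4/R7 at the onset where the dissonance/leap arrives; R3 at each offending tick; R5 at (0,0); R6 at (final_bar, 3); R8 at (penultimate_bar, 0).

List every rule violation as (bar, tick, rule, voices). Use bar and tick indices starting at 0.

bar 0: v0=G3 v1=G4 downbeat P8
bar 1: v0=B3 v1=F4 downbeat TT
bar 2: v0=A3 v1=F4 downbeat m6
bar 3: v0=B3 v1=D4 downbeat m3
bar 4: v0=A3 v1=F4 downbeat m6
bar 5: v0=G3 v1=G4 downbeat P8
  -> R4 @ bar 1 tick 0 v(0, 1): B3/F4 TT untreated
  -> R7 @ bar 1 tick 0 v(1,): B3->F4 leap 6st

(1, 0, R4, (0, 1))
(1, 0, R7, (1,))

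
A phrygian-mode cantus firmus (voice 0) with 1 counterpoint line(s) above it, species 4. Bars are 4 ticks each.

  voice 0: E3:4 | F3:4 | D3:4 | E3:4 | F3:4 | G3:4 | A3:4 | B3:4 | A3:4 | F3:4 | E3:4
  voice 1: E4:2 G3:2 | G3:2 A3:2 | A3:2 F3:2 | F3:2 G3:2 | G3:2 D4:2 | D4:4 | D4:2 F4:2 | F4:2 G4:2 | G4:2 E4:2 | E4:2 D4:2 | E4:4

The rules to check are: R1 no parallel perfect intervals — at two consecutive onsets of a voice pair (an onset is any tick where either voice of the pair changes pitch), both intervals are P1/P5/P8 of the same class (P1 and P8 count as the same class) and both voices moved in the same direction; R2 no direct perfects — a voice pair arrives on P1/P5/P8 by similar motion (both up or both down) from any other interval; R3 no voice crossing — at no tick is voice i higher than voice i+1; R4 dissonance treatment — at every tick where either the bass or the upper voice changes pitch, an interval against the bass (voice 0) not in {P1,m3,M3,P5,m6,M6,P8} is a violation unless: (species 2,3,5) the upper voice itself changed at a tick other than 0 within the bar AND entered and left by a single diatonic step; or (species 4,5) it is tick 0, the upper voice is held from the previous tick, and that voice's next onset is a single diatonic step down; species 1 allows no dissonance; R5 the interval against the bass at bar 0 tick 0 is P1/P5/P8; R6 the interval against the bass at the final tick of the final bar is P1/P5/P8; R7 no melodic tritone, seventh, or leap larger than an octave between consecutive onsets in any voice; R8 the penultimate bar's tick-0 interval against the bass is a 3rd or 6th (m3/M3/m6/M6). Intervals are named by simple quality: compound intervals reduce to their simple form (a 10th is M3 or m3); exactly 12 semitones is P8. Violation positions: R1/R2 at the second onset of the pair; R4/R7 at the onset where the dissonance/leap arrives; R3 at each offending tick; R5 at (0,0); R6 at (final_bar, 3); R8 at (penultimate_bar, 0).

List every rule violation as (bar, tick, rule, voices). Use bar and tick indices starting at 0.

(1, 0, R4, (0, 1))
(3, 0, R4, (0, 1))
(4, 0, R4, (0, 1))
(6, 0, R4, (0, 1))
(7, 0, R4, (0, 1))
(8, 0, R4, (0, 1))
(9, 0, R8, (0, 1))

bar 0: v0=E3 v1=E4 downbeat P8
bar 1: v0=F3 v1=G3 downbeat M2
bar 2: v0=D3 v1=A3 downbeat P5
bar 3: v0=E3 v1=F3 downbeat m2
bar 4: v0=F3 v1=G3 downbeat M2
bar 5: v0=G3 v1=D4 downbeat P5
bar 6: v0=A3 v1=D4 downbeat P4
bar 7: v0=B3 v1=F4 downbeat TT
bar 8: v0=A3 v1=G4 downbeat m7
bar 9: v0=F3 v1=E4 downbeat M7
bar 10: v0=E3 v1=E4 downbeat P8
  -> R4 @ bar 1 tick 0 v(0, 1): F3/G3 M2 untreated
  -> R4 @ bar 3 tick 0 v(0, 1): E3/F3 m2 untreated
  -> R4 @ bar 4 tick 0 v(0, 1): F3/G3 M2 untreated
  -> R4 @ bar 6 tick 0 v(0, 1): A3/D4 P4 untreated
  -> R4 @ bar 7 tick 0 v(0, 1): B3/F4 TT untreated
  -> R4 @ bar 8 tick 0 v(0, 1): A3/G4 m7 untreated
  -> R8 @ bar 9 tick 0 v(0, 1): penult M7 not 3rd/6th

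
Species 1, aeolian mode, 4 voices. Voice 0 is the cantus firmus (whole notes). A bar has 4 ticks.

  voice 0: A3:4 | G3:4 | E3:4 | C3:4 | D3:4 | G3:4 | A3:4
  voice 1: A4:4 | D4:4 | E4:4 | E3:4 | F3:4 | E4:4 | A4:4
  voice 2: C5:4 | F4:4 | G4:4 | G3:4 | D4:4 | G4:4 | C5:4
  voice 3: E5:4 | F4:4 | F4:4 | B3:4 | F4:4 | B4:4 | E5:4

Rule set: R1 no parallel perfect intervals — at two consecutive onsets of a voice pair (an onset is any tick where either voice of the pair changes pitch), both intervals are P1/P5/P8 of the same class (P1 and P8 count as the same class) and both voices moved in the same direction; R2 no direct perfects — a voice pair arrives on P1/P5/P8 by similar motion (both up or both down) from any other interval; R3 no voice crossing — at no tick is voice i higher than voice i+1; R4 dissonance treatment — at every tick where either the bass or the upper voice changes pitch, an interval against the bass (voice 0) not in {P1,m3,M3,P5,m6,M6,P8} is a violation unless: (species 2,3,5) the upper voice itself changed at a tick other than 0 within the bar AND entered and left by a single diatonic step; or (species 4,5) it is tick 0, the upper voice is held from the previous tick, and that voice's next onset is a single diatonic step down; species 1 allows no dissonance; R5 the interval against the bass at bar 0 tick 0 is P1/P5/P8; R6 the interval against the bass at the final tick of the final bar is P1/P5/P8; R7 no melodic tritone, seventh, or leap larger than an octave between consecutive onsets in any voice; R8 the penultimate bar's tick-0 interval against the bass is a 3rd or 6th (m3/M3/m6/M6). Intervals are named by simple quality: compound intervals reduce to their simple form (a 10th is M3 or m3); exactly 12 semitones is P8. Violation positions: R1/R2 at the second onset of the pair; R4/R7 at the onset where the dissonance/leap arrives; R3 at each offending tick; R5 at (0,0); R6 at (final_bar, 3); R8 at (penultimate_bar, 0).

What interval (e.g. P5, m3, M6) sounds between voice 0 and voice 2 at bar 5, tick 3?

voice 0=G3 voice 2=G4 -> P8

P8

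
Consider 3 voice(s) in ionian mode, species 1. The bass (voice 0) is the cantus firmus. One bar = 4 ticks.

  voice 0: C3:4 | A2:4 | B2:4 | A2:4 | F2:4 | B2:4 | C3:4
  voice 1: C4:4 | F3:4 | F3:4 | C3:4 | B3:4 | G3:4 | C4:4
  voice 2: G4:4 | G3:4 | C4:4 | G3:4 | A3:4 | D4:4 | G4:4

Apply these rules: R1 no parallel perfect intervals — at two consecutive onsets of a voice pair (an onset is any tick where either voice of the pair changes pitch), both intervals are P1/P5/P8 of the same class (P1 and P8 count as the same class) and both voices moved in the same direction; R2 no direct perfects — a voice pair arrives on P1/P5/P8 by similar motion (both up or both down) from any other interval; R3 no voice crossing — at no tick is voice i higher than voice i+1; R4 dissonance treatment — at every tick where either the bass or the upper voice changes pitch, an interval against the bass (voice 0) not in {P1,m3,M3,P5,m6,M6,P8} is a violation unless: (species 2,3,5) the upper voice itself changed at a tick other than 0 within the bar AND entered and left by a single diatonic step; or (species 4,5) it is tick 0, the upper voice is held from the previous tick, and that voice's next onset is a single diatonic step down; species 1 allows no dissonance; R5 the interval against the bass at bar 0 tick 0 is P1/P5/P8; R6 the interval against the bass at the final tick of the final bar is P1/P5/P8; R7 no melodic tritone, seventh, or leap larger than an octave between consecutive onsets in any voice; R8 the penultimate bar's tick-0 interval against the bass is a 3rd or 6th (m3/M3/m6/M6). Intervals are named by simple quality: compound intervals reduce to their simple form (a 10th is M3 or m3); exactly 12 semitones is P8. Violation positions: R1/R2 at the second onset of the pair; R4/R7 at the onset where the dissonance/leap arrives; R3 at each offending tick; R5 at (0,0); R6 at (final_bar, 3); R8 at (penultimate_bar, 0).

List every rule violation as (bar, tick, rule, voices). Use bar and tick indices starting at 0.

bar 0: v0=C3 v1=C4 v2=G4 downbeat P5
bar 1: v0=A2 v1=F3 v2=G3 downbeat m7
bar 2: v0=B2 v1=F3 v2=C4 downbeat m2
bar 3: v0=A2 v1=C3 v2=G3 downbeat m7
bar 4: v0=F2 v1=B3 v2=A3 downbeat M3
bar 5: v0=B2 v1=G3 v2=D4 downbeat m3
bar 6: v0=C3 v1=C4 v2=G4 downbeat P5
  -> R4 @ bar 1 tick 0 v(0, 2): A2/G3 m7 untreated
  -> R4 @ bar 2 tick 0 v(0, 1): B2/F3 TT untreated
  -> R4 @ bar 2 tick 0 v(0, 2): B2/C4 m2 untreated
  -> R1 @ bar 3 tick 0 v(1, 2): F3/C4 P5 -> C3/G3 P5 similar
  -> R4 @ bar 3 tick 0 v(0, 2): A2/G3 m7 untreated
  -> R3 @ bar 4 tick 0 v(1, 2): B3 above A3
  -> R4 @ bar 4 tick 0 v(0, 1): F2/B3 TT untreated
  -> R7 @ bar 4 tick 0 v(1,): C3->B3 leap 11st
  -> R3 @ bar 4 tick 1 v(1, 2): B3 above A3
  -> R3 @ bar 4 tick 2 v(1, 2): B3 above A3
  -> R3 @ bar 4 tick 3 v(1, 2): B3 above A3
  -> R7 @ bar 5 tick 0 v(0,): F2->B2 leap 6st
  -> R1 @ bar 6 tick 0 v(1, 2): G3/D4 P5 -> C4/G4 P5 similar
  -> R2 @ bar 6 tick 0 v(0, 1): B2/G3 m6 -> C3/C4 P8 similar
  -> R2 @ bar 6 tick 0 v(0, 2): B2/D4 m3 -> C3/G4 P5 similar

(1, 0, R4, (0, 2))
(2, 0, R4, (0, 1))
(2, 0, R4, (0, 2))
(3, 0, R1, (1, 2))
(3, 0, R4, (0, 2))
(4, 0, R3, (1, 2))
(4, 0, R4, (0, 1))
(4, 0, R7, (1,))
(4, 1, R3, (1, 2))
(4, 2, R3, (1, 2))
(4, 3, R3, (1, 2))
(5, 0, R7, (0,))
(6, 0, R1, (1, 2))
(6, 0, R2, (0, 1))
(6, 0, R2, (0, 2))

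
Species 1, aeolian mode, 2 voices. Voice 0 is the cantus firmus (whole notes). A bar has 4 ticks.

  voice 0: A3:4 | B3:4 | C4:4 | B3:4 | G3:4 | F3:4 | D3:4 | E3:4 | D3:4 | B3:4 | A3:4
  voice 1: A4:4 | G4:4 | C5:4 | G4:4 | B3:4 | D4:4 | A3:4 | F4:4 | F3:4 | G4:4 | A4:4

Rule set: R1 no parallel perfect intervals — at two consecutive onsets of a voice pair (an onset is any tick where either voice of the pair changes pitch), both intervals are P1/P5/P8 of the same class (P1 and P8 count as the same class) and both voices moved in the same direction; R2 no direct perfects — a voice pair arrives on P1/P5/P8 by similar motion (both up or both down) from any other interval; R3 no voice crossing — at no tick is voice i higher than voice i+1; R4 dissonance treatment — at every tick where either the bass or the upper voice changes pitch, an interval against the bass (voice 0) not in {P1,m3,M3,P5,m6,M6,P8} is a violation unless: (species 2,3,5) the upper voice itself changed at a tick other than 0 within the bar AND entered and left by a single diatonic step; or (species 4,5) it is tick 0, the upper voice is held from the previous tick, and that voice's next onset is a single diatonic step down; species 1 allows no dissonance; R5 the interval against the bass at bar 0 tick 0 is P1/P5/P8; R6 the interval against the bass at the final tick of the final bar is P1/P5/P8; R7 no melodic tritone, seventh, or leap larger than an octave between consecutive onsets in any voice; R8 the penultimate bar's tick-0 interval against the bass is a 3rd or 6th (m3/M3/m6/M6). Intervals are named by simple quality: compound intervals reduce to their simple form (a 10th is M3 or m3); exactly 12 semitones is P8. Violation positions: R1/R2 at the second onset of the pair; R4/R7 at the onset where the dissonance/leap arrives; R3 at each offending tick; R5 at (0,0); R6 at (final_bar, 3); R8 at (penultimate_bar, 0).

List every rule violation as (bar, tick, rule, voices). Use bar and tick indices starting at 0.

(2, 0, R2, (0, 1))
(6, 0, R2, (0, 1))
(7, 0, R4, (0, 1))
(9, 0, R7, (1,))

bar 0: v0=A3 v1=A4 downbeat P8
bar 1: v0=B3 v1=G4 downbeat m6
bar 2: v0=C4 v1=C5 downbeat P8
bar 3: v0=B3 v1=G4 downbeat m6
bar 4: v0=G3 v1=B3 downbeat M3
bar 5: v0=F3 v1=D4 downbeat M6
bar 6: v0=D3 v1=A3 downbeat P5
bar 7: v0=E3 v1=F4 downbeat m2
bar 8: v0=D3 v1=F3 downbeat m3
bar 9: v0=B3 v1=G4 downbeat m6
bar 10: v0=A3 v1=A4 downbeat P8
  -> R2 @ bar 2 tick 0 v(0, 1): B3/G4 m6 -> C4/C5 P8 similar
  -> R2 @ bar 6 tick 0 v(0, 1): F3/D4 M6 -> D3/A3 P5 similar
  -> R4 @ bar 7 tick 0 v(0, 1): E3/F4 m2 untreated
  -> R7 @ bar 9 tick 0 v(1,): F3->G4 leap 14st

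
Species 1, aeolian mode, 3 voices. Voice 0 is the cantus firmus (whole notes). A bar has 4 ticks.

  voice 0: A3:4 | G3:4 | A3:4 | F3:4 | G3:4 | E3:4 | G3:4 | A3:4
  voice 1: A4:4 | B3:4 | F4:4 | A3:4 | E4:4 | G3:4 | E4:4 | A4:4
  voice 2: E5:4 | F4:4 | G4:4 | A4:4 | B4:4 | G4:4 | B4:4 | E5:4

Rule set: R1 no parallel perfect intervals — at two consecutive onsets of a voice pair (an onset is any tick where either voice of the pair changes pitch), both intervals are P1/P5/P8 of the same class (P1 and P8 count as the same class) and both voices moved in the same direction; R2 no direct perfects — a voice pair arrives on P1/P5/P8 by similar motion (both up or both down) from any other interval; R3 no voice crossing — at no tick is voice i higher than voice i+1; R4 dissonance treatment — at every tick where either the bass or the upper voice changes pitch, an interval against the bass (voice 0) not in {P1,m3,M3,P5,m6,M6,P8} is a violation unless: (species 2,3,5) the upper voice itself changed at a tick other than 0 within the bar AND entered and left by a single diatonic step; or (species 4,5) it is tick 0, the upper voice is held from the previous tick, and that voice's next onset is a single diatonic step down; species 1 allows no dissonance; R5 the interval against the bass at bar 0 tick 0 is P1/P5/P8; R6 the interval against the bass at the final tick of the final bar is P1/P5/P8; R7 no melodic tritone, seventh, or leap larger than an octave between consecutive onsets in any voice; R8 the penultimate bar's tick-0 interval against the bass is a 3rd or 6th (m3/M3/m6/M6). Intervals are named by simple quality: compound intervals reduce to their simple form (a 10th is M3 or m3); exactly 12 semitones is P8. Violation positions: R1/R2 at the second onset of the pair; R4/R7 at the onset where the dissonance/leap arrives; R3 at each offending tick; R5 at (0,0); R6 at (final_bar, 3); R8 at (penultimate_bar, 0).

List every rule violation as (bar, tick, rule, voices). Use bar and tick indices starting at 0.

bar 0: v0=A3 v1=A4 v2=E5 downbeat P5
bar 1: v0=G3 v1=B3 v2=F4 downbeat m7
bar 2: v0=A3 v1=F4 v2=G4 downbeat m7
bar 3: v0=F3 v1=A3 v2=A4 downbeat M3
bar 4: v0=G3 v1=E4 v2=B4 downbeat M3
bar 5: v0=E3 v1=G3 v2=G4 downbeat m3
bar 6: v0=G3 v1=E4 v2=B4 downbeat M3
bar 7: v0=A3 v1=A4 v2=E5 downbeat P5
  -> R4 @ bar 1 tick 0 v(0, 2): G3/F4 m7 untreated
  -> R7 @ bar 1 tick 0 v(1,): A4->B3 leap 10st
  -> R7 @ bar 1 tick 0 v(2,): E5->F4 leap 11st
  -> R4 @ bar 2 tick 0 v(0, 2): A3/G4 m7 untreated
  -> R7 @ bar 2 tick 0 v(1,): B3->F4 leap 6st
  -> R2 @ bar 4 tick 0 v(1, 2): A3/A4 P8 -> E4/B4 P5 similar
  -> R2 @ bar 5 tick 0 v(1, 2): E4/B4 P5 -> G3/G4 P8 similar
  -> R2 @ bar 6 tick 0 v(1, 2): G3/G4 P8 -> E4/B4 P5 similar
  -> R1 @ bar 7 tick 0 v(1, 2): E4/B4 P5 -> A4/E5 P5 similar
  -> R2 @ bar 7 tick 0 v(0, 1): G3/E4 M6 -> A3/A4 P8 similar
  -> R2 @ bar 7 tick 0 v(0, 2): G3/B4 M3 -> A3/E5 P5 similar

(1, 0, R4, (0, 2))
(1, 0, R7, (1,))
(1, 0, R7, (2,))
(2, 0, R4, (0, 2))
(2, 0, R7, (1,))
(4, 0, R2, (1, 2))
(5, 0, R2, (1, 2))
(6, 0, R2, (1, 2))
(7, 0, R1, (1, 2))
(7, 0, R2, (0, 1))
(7, 0, R2, (0, 2))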